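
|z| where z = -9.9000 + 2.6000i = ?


|z| = sqrt((-9.9)^2 + 2.6^2) = sqrt(98.01 + 6.76) = sqrt(104.77) = 10.2357

|z| = 10.2357


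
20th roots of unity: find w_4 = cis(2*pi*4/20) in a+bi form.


Angle = 360*4/20 = 72°
a = cos(72°) = 0.3090
b = sin(72°) = 0.9511

0.3090 + 0.9511i


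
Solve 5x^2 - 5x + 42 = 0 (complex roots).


disc = (-5)^2 - 4*5*42 = 25 - 840 = -815
sqrt(|disc|) = sqrt(815) = 28.5482
Real part = 5/(2*5) = 0.5000
Imag part = 28.5482/(2*5) = 2.8548

0.5000 ± 2.8548i


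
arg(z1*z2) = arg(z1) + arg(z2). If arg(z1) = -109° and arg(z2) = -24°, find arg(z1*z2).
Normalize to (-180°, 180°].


arg(z1*z2) = -109° - 24° = -133°
Normalized to (-180°, 180°]: -133°

-133°


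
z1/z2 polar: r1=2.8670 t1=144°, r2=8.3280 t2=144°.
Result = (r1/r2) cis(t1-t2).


r = 2.8670 / 8.3280 = 0.3443
theta = 144° - 144° = 0° = 0° (mod 360)

0.3443 cis(0°)


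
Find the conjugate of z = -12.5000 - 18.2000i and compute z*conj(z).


z_bar = -12.5000 + 18.2000i
z*z_bar = (-12.5)^2 + (-18.2)^2 = 156.25 + 331.24 = 487.49

z_bar = -12.5000 + 18.2000i, z*z_bar = 487.49


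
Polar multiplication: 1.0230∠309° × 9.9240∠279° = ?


r = 1.0230 * 9.9240 = 10.1523
theta = 309° + 279° = 588° = 228° (mod 360)

10.1523 cis(228°)


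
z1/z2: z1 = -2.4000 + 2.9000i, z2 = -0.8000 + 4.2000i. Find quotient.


Conjugate of z2 = -0.8000 - 4.2000i
Numerator: (-2.4000 + 2.9000i)(-0.8000 - 4.2000i) = 14.1000 + 7.7600i
Denominator: (-0.8)^2 + 4.2^2 = 18.28
Result = (14.1000 + 7.7600i)/18.28

0.7713 + 0.4245i


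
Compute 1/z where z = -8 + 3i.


|z|^2 = 64+9 = 73
1/z = (-8 - 3i)/73

1/z = -0.1096 - 0.0411i


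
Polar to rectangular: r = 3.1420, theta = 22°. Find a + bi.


a = 3.1420*cos(22°) = 3.1420*0.92718 = 2.9132
b = 3.1420*sin(22°) = 3.1420*0.3746 = 1.1770

2.9132 + 1.1770i


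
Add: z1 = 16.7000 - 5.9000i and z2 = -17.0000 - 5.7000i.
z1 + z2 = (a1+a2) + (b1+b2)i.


Real: 16.7 - 17 = -0.3
Imag: -5.9 - 5.7 = -11.6

-0.3000 - 11.6000i


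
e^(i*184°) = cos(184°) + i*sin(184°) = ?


cos(184°) = -0.9976
sin(184°) = -0.0698

e^(i*184°) = -0.9976 - 0.0698i


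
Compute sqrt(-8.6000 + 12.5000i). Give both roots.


|z| = sqrt(73.96+156.25) = 15.1727
sqrt((|z|+a)/2) = sqrt((15.1727+(-8.6))/2) = sqrt(3.2863) = 1.8128
sqrt((|z|-a)/2) = sqrt((15.1727-(-8.6))/2) = sqrt(11.8863) = 3.4477

±(1.8128 + 3.4477i) i.e. 1.8128 + 3.4477i and -1.8128 - 3.4477i


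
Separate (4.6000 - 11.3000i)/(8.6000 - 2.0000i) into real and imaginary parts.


Multiply by conjugate: (4.6000 - 11.3000i)(8.6000 + 2.0000i) / (8.6^2 + (-2)^2)
Numerator real = 4.6*8.6 - (11.3)*(-2) = 62.16
Numerator imag = -11.3*8.6 - 4.6*(-2) = -87.98
Denominator = 77.96
Re(z) = 62.16/77.96 = 0.7973
Im(z) = -87.98/77.96 = -1.1285

Re(z) = 0.7973, Im(z) = -1.1285


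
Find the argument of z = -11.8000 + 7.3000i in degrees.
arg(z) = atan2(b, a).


Re = -11.8, Im = 7.3
arg = atan2(7.3, -11.8) = 148.2572 degrees

arg(z) = 148.2572 degrees


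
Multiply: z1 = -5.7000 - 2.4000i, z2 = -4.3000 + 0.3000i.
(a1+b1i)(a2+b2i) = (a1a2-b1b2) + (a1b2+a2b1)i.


Real = -5.7*(-4.3) - (-2.4)*0.3 = 24.51 - (-0.72) = 25.23
Imag = -5.7*0.3 - (4.3)*(-2.4) = -1.71 + 10.32 = 8.61

25.2300 + 8.6100i


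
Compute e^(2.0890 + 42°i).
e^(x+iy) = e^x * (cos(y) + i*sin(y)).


e^2.0890 = 8.07683
cos(42°) = 0.743145
sin(42°) = 0.669131
Real = 8.07683*0.743145 = 6.0023
Imag = 8.07683*0.669131 = 5.4045

6.0023 + 5.4045i


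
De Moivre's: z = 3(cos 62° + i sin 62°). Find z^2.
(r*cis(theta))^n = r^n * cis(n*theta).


r^2 = 3^2 = 9
n*theta = 2*62° = 124° = 124° (mod 360)
a = 9*cos(124°) = -5.0327
b = 9*sin(124°) = 7.4613

9 cis(124°) = -5.0327 + 7.4613i


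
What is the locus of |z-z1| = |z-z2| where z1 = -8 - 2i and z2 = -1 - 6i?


Equal distances means the locus is the perpendicular bisector of z1 and z2.
Midpoint = ((-8+(-1))/2, (-2+(-6))/2) = (-4.5000, -4.0000)

Perpendicular bisector through (-4.5000, -4.0000)


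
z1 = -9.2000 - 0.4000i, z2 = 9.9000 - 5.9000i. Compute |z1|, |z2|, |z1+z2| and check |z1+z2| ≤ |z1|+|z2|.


|z1| = sqrt((-9.2)^2 + (-0.4)^2) = sqrt(84.8) = 9.2087
|z2| = sqrt(9.9^2 + (-5.9)^2) = sqrt(132.82) = 11.5248
z1+z2 = 0.7000 - 6.3000i
|z1+z2| = sqrt(40.18) = 6.3388
|z1|+|z2| = 9.2087 + 11.5248 = 20.7335

|z1+z2| = 6.3388 ≤ |z1|+|z2| = 20.7335 (verified)


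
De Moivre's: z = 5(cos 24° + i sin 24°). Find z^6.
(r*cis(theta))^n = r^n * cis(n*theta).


r^6 = 5^6 = 15625
n*theta = 6*24° = 144° = 144° (mod 360)
a = 15625*cos(144°) = -12640.8905
b = 15625*sin(144°) = 9184.1446

15625 cis(144°) = -12640.8905 + 9184.1446i


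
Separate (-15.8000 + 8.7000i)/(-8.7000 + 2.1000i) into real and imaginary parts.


Multiply by conjugate: (-15.8000 + 8.7000i)(-8.7000 - 2.1000i) / ((-8.7)^2 + 2.1^2)
Numerator real = -15.8*(-8.7) + 8.7*2.1 = 155.73
Numerator imag = 8.7*(-8.7) - (-15.8)*2.1 = -42.51
Denominator = 80.1
Re(z) = 155.73/80.1 = 1.9442
Im(z) = -42.51/80.1 = -0.5307

Re(z) = 1.9442, Im(z) = -0.5307


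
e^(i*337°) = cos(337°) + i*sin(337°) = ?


cos(337°) = 0.9205
sin(337°) = -0.3907

e^(i*337°) = 0.9205 - 0.3907i


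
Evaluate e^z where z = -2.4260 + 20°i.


e^-2.4260 = 0.0884
cos(20°) = 0.9397
sin(20°) = 0.342
Real = 0.0884*0.9397 = 0.0831
Imag = 0.0884*0.342 = 0.0302

0.0831 + 0.0302i


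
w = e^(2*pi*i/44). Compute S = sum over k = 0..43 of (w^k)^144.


The roots are w_k = w^k with w = e^(2*pi*i/44), and (w^k)^144 = (w^144)^k.
So S = 1 + u + u^2 + ... + u^(43) with u = w^144.
144 = 3*44 + 12, so 144 is not a multiple of 44: u = (w^44)^3 * w^12 = w^12 ≠ 1 (w is a primitive 44th root), while u^44 = (w^44)^144 = 1.
Geometric series: S = (1 - u^44)/(1 - u) = (1 - 1)/(1 - u) = 0

S = 0


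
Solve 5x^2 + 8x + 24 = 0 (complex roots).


disc = 8^2 - 4*5*24 = 64 - 480 = -416
sqrt(|disc|) = sqrt(416) = 20.3961
Real part = -8/(2*5) = -0.8000
Imag part = 20.3961/(2*5) = 2.0396

-0.8000 ± 2.0396i


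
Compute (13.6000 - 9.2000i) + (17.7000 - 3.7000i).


Real: 13.6 + 17.7 = 31.3
Imag: -9.2 - 3.7 = -12.9

31.3000 - 12.9000i


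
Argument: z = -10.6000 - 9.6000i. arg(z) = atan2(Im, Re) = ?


Re = -10.6, Im = -9.6
arg = atan2(-9.6, -10.6) = -137.8341 degrees

arg(z) = -137.8341 degrees


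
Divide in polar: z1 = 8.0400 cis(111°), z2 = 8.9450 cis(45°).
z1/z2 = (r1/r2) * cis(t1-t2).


r = 8.0400 / 8.9450 = 0.8988
theta = 111° - 45° = 66° = 66° (mod 360)

0.8988 cis(66°)


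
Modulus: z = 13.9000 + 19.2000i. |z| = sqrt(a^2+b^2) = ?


|z| = sqrt(13.9^2 + 19.2^2) = sqrt(193.21 + 368.64) = sqrt(561.85) = 23.7034

|z| = 23.7034


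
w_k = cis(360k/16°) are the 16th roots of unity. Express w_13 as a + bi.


Angle = 360*13/16 = 292.5°
a = cos(292.5°) = 0.3827
b = sin(292.5°) = -0.9239

0.3827 - 0.9239i


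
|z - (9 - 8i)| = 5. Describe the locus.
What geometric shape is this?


|z - z0| = r is a circle with center z0 and radius r.
Center = (9, -8), radius = 5

Circle with center (9, -8) and radius 5


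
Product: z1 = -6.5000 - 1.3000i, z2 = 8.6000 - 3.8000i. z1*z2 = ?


Real = -6.5*8.6 - (-1.3)*(-3.8) = -55.9 - 4.94 = -60.84
Imag = -6.5*(-3.8) + 8.6*(-1.3) = 24.7 - (11.18) = 13.52

-60.8400 + 13.5200i


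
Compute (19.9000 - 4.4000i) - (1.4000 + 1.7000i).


Real: 19.9 - 1.4 = 18.5
Imag: -4.4 - 1.7 = -6.1

18.5000 - 6.1000i


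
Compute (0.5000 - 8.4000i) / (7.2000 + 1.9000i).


Conjugate of z2 = 7.2000 - 1.9000i
Numerator: (0.5000 - 8.4000i)(7.2000 - 1.9000i) = -12.3600 - 61.4300i
Denominator: 7.2^2 + 1.9^2 = 55.45
Result = (-12.3600 - 61.4300i)/55.45

-0.2229 - 1.1078i


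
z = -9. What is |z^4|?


|z| = sqrt(81+0) = sqrt(81) = 9
|z^4| = |z|^4 = 9^4 = 6561

|z^4| = 6561


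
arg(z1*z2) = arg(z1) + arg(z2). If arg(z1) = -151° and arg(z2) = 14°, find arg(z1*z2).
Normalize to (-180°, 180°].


arg(z1*z2) = -151° + 14° = -137°
Normalized to (-180°, 180°]: -137°

-137°


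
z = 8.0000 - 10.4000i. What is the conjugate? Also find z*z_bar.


z_bar = 8.0000 + 10.4000i
z*z_bar = 8^2 + (-10.4)^2 = 64 + 108.16 = 172.16

z_bar = 8.0000 + 10.4000i, z*z_bar = 172.16


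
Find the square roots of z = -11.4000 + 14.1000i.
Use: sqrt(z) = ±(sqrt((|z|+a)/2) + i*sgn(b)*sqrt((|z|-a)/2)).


|z| = sqrt(129.96+198.81) = 18.1320
sqrt((|z|+a)/2) = sqrt((18.1320+(-11.4))/2) = sqrt(3.3660) = 1.8347
sqrt((|z|-a)/2) = sqrt((18.1320-(-11.4))/2) = sqrt(14.7660) = 3.8427

±(1.8347 + 3.8427i) i.e. 1.8347 + 3.8427i and -1.8347 - 3.8427i


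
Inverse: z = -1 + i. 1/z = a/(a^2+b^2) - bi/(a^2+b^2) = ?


|z|^2 = 1+1 = 2
1/z = (-1 - 1i)/2

1/z = -0.5000 - 0.5000i


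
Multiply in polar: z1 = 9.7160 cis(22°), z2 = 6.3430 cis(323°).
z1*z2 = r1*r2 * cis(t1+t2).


r = 9.7160 * 6.3430 = 61.6286
theta = 22° + 323° = 345° = 345° (mod 360)

61.6286 cis(345°)


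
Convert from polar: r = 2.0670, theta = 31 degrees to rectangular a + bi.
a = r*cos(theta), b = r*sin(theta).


a = 2.0670*cos(31°) = 2.0670*0.8572 = 1.7718
b = 2.0670*sin(31°) = 2.0670*0.51504 = 1.0646

1.7718 + 1.0646i


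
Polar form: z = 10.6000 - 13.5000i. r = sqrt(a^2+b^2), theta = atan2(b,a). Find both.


r = sqrt(112.36+182.25) = sqrt(294.61) = 17.1642
theta = atan2(-13.5, 10.6) = -51.8615 degrees

r = 17.1642, theta = -51.8615 degrees


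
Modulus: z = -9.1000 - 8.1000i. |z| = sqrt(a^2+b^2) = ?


|z| = sqrt((-9.1)^2 + (-8.1)^2) = sqrt(82.81 + 65.61) = sqrt(148.42) = 12.1828

|z| = 12.1828


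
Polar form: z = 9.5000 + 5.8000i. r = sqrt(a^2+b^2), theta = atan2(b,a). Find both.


r = sqrt(90.25+33.64) = sqrt(123.89) = 11.1306
theta = atan2(5.8, 9.5) = 31.4052 degrees

r = 11.1306, theta = 31.4052 degrees


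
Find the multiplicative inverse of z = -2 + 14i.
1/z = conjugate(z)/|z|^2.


|z|^2 = 4+196 = 200
1/z = (-2 - 14i)/200

1/z = -0.0100 - 0.0700i


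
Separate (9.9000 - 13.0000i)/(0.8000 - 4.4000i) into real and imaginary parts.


Multiply by conjugate: (9.9000 - 13.0000i)(0.8000 + 4.4000i) / (0.8^2 + (-4.4)^2)
Numerator real = 9.9*0.8 - (13)*(-4.4) = 65.12
Numerator imag = -13*0.8 - 9.9*(-4.4) = 33.16
Denominator = 20
Re(z) = 65.12/20 = 3.2560
Im(z) = 33.16/20 = 1.6580

Re(z) = 3.2560, Im(z) = 1.6580


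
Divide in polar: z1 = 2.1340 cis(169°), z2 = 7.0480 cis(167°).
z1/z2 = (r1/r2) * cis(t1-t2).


r = 2.1340 / 7.0480 = 0.3028
theta = 169° - 167° = 2° = 2° (mod 360)

0.3028 cis(2°)


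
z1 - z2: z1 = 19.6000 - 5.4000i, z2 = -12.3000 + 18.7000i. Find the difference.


Real: 19.6 + 12.3 = 31.9
Imag: -5.4 - 18.7 = -24.1

31.9000 - 24.1000i


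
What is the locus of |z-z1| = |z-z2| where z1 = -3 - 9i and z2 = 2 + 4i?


Equal distances means the locus is the perpendicular bisector of z1 and z2.
Midpoint = ((-3+2)/2, (-9+4)/2) = (-0.5000, -2.5000)

Perpendicular bisector through (-0.5000, -2.5000)


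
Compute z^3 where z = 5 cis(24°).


r^3 = 5^3 = 125
n*theta = 3*24° = 72° = 72° (mod 360)
a = 125*cos(72°) = 38.6271
b = 125*sin(72°) = 118.8821

125 cis(72°) = 38.6271 + 118.8821i


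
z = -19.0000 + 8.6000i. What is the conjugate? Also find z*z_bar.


z_bar = -19.0000 - 8.6000i
z*z_bar = (-19)^2 + 8.6^2 = 361 + 73.96 = 434.96

z_bar = -19.0000 - 8.6000i, z*z_bar = 434.96


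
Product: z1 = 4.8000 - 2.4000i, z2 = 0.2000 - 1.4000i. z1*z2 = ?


Real = 4.8*0.2 - (-2.4)*(-1.4) = 0.96 - 3.36 = -2.4
Imag = 4.8*(-1.4) + 0.2*(-2.4) = -6.72 - (0.48) = -7.2

-2.4000 - 7.2000i


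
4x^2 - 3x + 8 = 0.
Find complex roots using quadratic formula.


disc = (-3)^2 - 4*4*8 = 9 - 128 = -119
sqrt(|disc|) = sqrt(119) = 10.9087
Real part = 3/(2*4) = 0.3750
Imag part = 10.9087/(2*4) = 1.3636

0.3750 ± 1.3636i


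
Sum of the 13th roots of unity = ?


The sum of all 13th roots of unity is 0.
Geometric series: (1 - w^13)/(1 - w) = (1-1)/(1-w) = 0 since w^13 = 1, w ≠ 1.
Alternatively: coefficient of z^12 in z^13 - 1 is 0.

0


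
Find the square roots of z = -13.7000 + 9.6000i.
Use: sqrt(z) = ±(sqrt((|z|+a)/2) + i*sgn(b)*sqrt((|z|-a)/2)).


|z| = sqrt(187.69+92.16) = 16.7287
sqrt((|z|+a)/2) = sqrt((16.7287+(-13.7))/2) = sqrt(1.5144) = 1.2306
sqrt((|z|-a)/2) = sqrt((16.7287-(-13.7))/2) = sqrt(15.2144) = 3.9006

±(1.2306 + 3.9006i) i.e. 1.2306 + 3.9006i and -1.2306 - 3.9006i


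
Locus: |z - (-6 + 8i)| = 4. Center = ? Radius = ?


|z - z0| = r is a circle with center z0 and radius r.
Center = (-6, 8), radius = 4

Circle with center (-6, 8) and radius 4


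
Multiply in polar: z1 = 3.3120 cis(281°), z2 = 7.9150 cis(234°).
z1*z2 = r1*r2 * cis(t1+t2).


r = 3.3120 * 7.9150 = 26.2145
theta = 281° + 234° = 515° = 155° (mod 360)

26.2145 cis(155°)


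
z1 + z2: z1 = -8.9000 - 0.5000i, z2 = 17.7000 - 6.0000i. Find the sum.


Real: -8.9 + 17.7 = 8.8
Imag: -0.5 - 6 = -6.5

8.8000 - 6.5000i


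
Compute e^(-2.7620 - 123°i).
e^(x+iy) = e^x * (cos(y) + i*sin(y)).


e^-2.7620 = 0.0632
cos(-123°) = -0.5446
sin(-123°) = -0.8387
Real = 0.0632*(-0.5446) = -0.0344
Imag = 0.0632*(-0.8387) = -0.0530

-0.0344 - 0.0530i


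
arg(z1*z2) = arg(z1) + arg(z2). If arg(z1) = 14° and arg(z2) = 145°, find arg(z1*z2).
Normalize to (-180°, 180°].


arg(z1*z2) = 14° + 145° = 159°
Normalized to (-180°, 180°]: 159°

159°


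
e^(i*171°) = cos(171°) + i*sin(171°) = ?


cos(171°) = -0.9877
sin(171°) = 0.1564

e^(i*171°) = -0.9877 + 0.1564i


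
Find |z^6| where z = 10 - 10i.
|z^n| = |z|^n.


|z| = sqrt(100+100) = sqrt(200) = 14.1421
|z^6| = |z|^6 = (sqrt(200))^6 = 200^3 = 8000000

|z^6| = 8000000


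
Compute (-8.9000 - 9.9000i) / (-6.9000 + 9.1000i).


Conjugate of z2 = -6.9000 - 9.1000i
Numerator: (-8.9000 - 9.9000i)(-6.9000 - 9.1000i) = -28.6800 + 149.3000i
Denominator: (-6.9)^2 + 9.1^2 = 130.42
Result = (-28.6800 + 149.3000i)/130.42

-0.2199 + 1.1448i


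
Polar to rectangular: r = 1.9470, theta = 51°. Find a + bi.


a = 1.9470*cos(51°) = 1.9470*0.62932 = 1.2253
b = 1.9470*sin(51°) = 1.9470*0.77715 = 1.5131

1.2253 + 1.5131i


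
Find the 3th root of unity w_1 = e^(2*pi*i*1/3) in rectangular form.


Angle = 360*1/3 = 120°
a = cos(120°) = -0.5000
b = sin(120°) = 0.8660

-0.5000 + 0.8660i


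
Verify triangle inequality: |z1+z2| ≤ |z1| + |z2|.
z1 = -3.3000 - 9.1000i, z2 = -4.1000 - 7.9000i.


|z1| = sqrt((-3.3)^2 + (-9.1)^2) = sqrt(93.7) = 9.6799
|z2| = sqrt((-4.1)^2 + (-7.9)^2) = sqrt(79.22) = 8.9006
z1+z2 = -7.4000 - 17.0000i
|z1+z2| = sqrt(343.76) = 18.5408
|z1|+|z2| = 9.6799 + 8.9006 = 18.5805

|z1+z2| = 18.5408 ≤ |z1|+|z2| = 18.5805 (verified)


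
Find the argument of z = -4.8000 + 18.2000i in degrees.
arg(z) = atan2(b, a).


Re = -4.8, Im = 18.2
arg = atan2(18.2, -4.8) = 104.7746 degrees

arg(z) = 104.7746 degrees


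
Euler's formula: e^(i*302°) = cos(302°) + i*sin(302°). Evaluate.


cos(302°) = 0.5299
sin(302°) = -0.8480

e^(i*302°) = 0.5299 - 0.8480i


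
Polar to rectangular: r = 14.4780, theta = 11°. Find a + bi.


a = 14.4780*cos(11°) = 14.4780*0.98163 = 14.2120
b = 14.4780*sin(11°) = 14.4780*0.19081 = 2.7625

14.2120 + 2.7625i


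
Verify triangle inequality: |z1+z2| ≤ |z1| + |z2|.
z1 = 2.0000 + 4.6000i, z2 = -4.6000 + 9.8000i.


|z1| = sqrt(2^2 + 4.6^2) = sqrt(25.16) = 5.0160
|z2| = sqrt((-4.6)^2 + 9.8^2) = sqrt(117.2) = 10.8259
z1+z2 = -2.6000 + 14.4000i
|z1+z2| = sqrt(214.12) = 14.6328
|z1|+|z2| = 5.0160 + 10.8259 = 15.8419

|z1+z2| = 14.6328 ≤ |z1|+|z2| = 15.8419 (verified)


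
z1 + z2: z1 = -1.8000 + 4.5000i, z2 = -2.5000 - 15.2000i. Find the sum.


Real: -1.8 - 2.5 = -4.3
Imag: 4.5 - 15.2 = -10.7

-4.3000 - 10.7000i


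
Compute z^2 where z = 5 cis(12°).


r^2 = 5^2 = 25
n*theta = 2*12° = 24° = 24° (mod 360)
a = 25*cos(24°) = 22.8386
b = 25*sin(24°) = 10.1684

25 cis(24°) = 22.8386 + 10.1684i


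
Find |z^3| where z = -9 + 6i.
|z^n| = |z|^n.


|z| = sqrt(81+36) = sqrt(117) = 10.8167
|z^3| = |z|^3 = (sqrt(117))^3 = 117*sqrt(117)

|z^3| = 117*sqrt(117) ≈ 1265.5485


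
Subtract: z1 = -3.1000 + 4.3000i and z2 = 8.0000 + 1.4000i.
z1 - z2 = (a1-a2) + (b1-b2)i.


Real: -3.1 - 8 = -11.1
Imag: 4.3 - 1.4 = 2.9

-11.1000 + 2.9000i


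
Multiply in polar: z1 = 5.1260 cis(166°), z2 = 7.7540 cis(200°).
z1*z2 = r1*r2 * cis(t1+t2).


r = 5.1260 * 7.7540 = 39.7470
theta = 166° + 200° = 366° = 6° (mod 360)

39.7470 cis(6°)


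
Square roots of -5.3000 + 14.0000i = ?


|z| = sqrt(28.09+196) = 14.9696
sqrt((|z|+a)/2) = sqrt((14.9696+(-5.3))/2) = sqrt(4.8348) = 2.1988
sqrt((|z|-a)/2) = sqrt((14.9696-(-5.3))/2) = sqrt(10.1348) = 3.1835

±(2.1988 + 3.1835i) i.e. 2.1988 + 3.1835i and -2.1988 - 3.1835i


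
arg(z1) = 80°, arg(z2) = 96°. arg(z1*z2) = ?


arg(z1*z2) = 80° + 96° = 176°
Normalized to (-180°, 180°]: 176°

176°


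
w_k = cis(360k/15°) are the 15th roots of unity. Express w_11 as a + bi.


Angle = 360*11/15 = 264°
a = cos(264°) = -0.1045
b = sin(264°) = -0.9945

-0.1045 - 0.9945i


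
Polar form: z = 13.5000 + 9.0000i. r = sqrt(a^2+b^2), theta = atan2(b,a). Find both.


r = sqrt(182.25+81) = sqrt(263.25) = 16.2250
theta = atan2(9, 13.5) = 33.6901 degrees

r = 16.2250, theta = 33.6901 degrees


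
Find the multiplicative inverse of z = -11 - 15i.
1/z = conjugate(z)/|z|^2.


|z|^2 = 121+225 = 346
1/z = (-11 + 15i)/346

1/z = -0.0318 + 0.0434i


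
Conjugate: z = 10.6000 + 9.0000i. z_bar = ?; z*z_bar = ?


z_bar = 10.6000 - 9.0000i
z*z_bar = 10.6^2 + 9^2 = 112.36 + 81 = 193.36

z_bar = 10.6000 - 9.0000i, z*z_bar = 193.36


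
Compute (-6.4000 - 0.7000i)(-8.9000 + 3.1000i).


Real = -6.4*(-8.9) - (-0.7)*3.1 = 56.96 - (-2.17) = 59.13
Imag = -6.4*3.1 - (8.9)*(-0.7) = -19.84 + 6.23 = -13.61

59.1300 - 13.6100i


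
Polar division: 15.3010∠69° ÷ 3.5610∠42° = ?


r = 15.3010 / 3.5610 = 4.2968
theta = 69° - 42° = 27° = 27° (mod 360)

4.2968 cis(27°)


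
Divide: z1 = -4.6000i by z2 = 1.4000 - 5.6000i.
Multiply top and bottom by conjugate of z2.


Conjugate of z2 = 1.4000 + 5.6000i
Numerator: (-4.6000i)(1.4000 + 5.6000i) = 25.7600 - 6.4400i
Denominator: 1.4^2 + (-5.6)^2 = 33.32
Result = (25.7600 - 6.4400i)/33.32

0.7731 - 0.1933i


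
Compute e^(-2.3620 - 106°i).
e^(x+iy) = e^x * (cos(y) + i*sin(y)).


e^-2.3620 = 0.0942
cos(-106°) = -0.2756
sin(-106°) = -0.9613
Real = 0.0942*(-0.2756) = -0.0260
Imag = 0.0942*(-0.9613) = -0.0906

-0.0260 - 0.0906i


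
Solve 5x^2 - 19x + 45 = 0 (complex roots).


disc = (-19)^2 - 4*5*45 = 361 - 900 = -539
sqrt(|disc|) = sqrt(539) = 23.2164
Real part = 19/(2*5) = 1.9000
Imag part = 23.2164/(2*5) = 2.3216

1.9000 ± 2.3216i


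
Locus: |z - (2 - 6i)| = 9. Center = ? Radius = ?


|z - z0| = r is a circle with center z0 and radius r.
Center = (2, -6), radius = 9

Circle with center (2, -6) and radius 9


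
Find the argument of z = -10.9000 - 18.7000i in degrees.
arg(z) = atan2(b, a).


Re = -10.9, Im = -18.7
arg = atan2(-18.7, -10.9) = -120.2374 degrees

arg(z) = -120.2374 degrees


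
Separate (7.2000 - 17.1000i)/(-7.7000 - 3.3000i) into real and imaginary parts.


Multiply by conjugate: (7.2000 - 17.1000i)(-7.7000 + 3.3000i) / ((-7.7)^2 + (-3.3)^2)
Numerator real = 7.2*(-7.7) - (17.1)*(-3.3) = 0.99
Numerator imag = -17.1*(-7.7) - 7.2*(-3.3) = 155.43
Denominator = 70.18
Re(z) = 0.99/70.18 = 0.0141
Im(z) = 155.43/70.18 = 2.2147

Re(z) = 0.0141, Im(z) = 2.2147


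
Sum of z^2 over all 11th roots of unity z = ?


The roots are w_k = w^k with w = e^(2*pi*i/11), and (w^k)^2 = (w^2)^k.
So S = 1 + u + u^2 + ... + u^(10) with u = w^2.
2 = 0*11 + 2, so 2 is not a multiple of 11: u = w^2 ≠ 1 (w is a primitive 11th root), while u^11 = (w^11)^2 = 1.
Geometric series: S = (1 - u^11)/(1 - u) = (1 - 1)/(1 - u) = 0

S = 0


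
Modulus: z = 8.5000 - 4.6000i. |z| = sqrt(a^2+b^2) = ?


|z| = sqrt(8.5^2 + (-4.6)^2) = sqrt(72.25 + 21.16) = sqrt(93.41) = 9.6649

|z| = 9.6649


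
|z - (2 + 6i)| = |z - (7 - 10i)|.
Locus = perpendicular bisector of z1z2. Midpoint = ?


Equal distances means the locus is the perpendicular bisector of z1 and z2.
Midpoint = ((2+7)/2, (6+(-10))/2) = (4.5000, -2.0000)

Perpendicular bisector through (4.5000, -2.0000)


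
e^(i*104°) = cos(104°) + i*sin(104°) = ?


cos(104°) = -0.2419
sin(104°) = 0.9703

e^(i*104°) = -0.2419 + 0.9703i


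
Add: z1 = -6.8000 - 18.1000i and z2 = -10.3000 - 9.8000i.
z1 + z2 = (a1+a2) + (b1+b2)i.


Real: -6.8 - 10.3 = -17.1
Imag: -18.1 - 9.8 = -27.9

-17.1000 - 27.9000i


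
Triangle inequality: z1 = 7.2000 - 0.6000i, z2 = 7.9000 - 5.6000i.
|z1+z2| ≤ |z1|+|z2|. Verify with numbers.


|z1| = sqrt(7.2^2 + (-0.6)^2) = sqrt(52.2) = 7.2250
|z2| = sqrt(7.9^2 + (-5.6)^2) = sqrt(93.77) = 9.6835
z1+z2 = 15.1000 - 6.2000i
|z1+z2| = sqrt(266.45) = 16.3233
|z1|+|z2| = 7.2250 + 9.6835 = 16.9085

|z1+z2| = 16.3233 ≤ |z1|+|z2| = 16.9085 (verified)


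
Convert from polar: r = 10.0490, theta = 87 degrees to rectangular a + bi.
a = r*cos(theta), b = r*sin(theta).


a = 10.0490*cos(87°) = 10.0490*0.052336 = 0.5259
b = 10.0490*sin(87°) = 10.0490*0.99863 = 10.0352

0.5259 + 10.0352i


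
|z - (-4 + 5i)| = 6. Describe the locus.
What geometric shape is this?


|z - z0| = r is a circle with center z0 and radius r.
Center = (-4, 5), radius = 6

Circle with center (-4, 5) and radius 6


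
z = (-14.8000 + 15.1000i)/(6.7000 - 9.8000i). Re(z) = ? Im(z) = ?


Multiply by conjugate: (-14.8000 + 15.1000i)(6.7000 + 9.8000i) / (6.7^2 + (-9.8)^2)
Numerator real = -14.8*6.7 + 15.1*(-9.8) = -247.14
Numerator imag = 15.1*6.7 - (-14.8)*(-9.8) = -43.87
Denominator = 140.93
Re(z) = -247.14/140.93 = -1.7536
Im(z) = -43.87/140.93 = -0.3113

Re(z) = -1.7536, Im(z) = -0.3113


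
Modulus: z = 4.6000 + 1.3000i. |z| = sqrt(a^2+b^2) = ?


|z| = sqrt(4.6^2 + 1.3^2) = sqrt(21.16 + 1.69) = sqrt(22.85) = 4.7802

|z| = 4.7802


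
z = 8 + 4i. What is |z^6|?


|z| = sqrt(64+16) = sqrt(80) = 8.9443
|z^6| = |z|^6 = (sqrt(80))^6 = 80^3 = 512000

|z^6| = 512000


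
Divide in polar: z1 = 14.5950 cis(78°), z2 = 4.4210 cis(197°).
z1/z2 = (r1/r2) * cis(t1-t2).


r = 14.5950 / 4.4210 = 3.3013
theta = 78° - 197° = -119° = 241° (mod 360)

3.3013 cis(241°)


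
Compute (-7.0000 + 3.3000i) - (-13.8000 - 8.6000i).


Real: -7 + 13.8 = 6.8
Imag: 3.3 + 8.6 = 11.9

6.8000 + 11.9000i


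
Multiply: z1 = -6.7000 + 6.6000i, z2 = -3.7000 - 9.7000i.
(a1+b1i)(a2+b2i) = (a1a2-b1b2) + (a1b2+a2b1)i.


Real = -6.7*(-3.7) - 6.6*(-9.7) = 24.79 - (-64.02) = 88.81
Imag = -6.7*(-9.7) - (3.7)*6.6 = 64.99 - (24.42) = 40.57

88.8100 + 40.5700i


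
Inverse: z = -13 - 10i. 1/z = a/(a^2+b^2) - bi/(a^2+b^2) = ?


|z|^2 = 169+100 = 269
1/z = (-13 + 10i)/269

1/z = -0.0483 + 0.0372i


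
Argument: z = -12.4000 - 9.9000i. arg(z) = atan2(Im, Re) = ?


Re = -12.4, Im = -9.9
arg = atan2(-9.9, -12.4) = -141.3966 degrees

arg(z) = -141.3966 degrees


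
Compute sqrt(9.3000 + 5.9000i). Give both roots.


|z| = sqrt(86.49+34.81) = 11.0136
sqrt((|z|+a)/2) = sqrt((11.0136+9.3)/2) = sqrt(10.1568) = 3.1870
sqrt((|z|-a)/2) = sqrt((11.0136-9.3)/2) = sqrt(0.8568) = 0.9256

±(3.1870 + 0.9256i) i.e. 3.1870 + 0.9256i and -3.1870 - 0.9256i


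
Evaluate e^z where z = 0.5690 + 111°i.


e^0.5690 = 1.7665
cos(111°) = -0.3584
sin(111°) = 0.9336
Real = 1.7665*(-0.3584) = -0.6331
Imag = 1.7665*0.9336 = 1.6492

-0.6331 + 1.6492i


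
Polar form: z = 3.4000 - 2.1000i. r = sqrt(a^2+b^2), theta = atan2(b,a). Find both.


r = sqrt(11.56+4.41) = sqrt(15.97) = 3.9962
theta = atan2(-2.1, 3.4) = -31.7014 degrees

r = 3.9962, theta = -31.7014 degrees


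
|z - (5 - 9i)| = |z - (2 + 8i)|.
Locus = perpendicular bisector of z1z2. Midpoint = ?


Equal distances means the locus is the perpendicular bisector of z1 and z2.
Midpoint = ((5+2)/2, (-9+8)/2) = (3.5000, -0.5000)

Perpendicular bisector through (3.5000, -0.5000)


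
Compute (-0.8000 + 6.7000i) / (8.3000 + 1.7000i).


Conjugate of z2 = 8.3000 - 1.7000i
Numerator: (-0.8000 + 6.7000i)(8.3000 - 1.7000i) = 4.7500 + 56.9700i
Denominator: 8.3^2 + 1.7^2 = 71.78
Result = (4.7500 + 56.9700i)/71.78

0.0662 + 0.7937i


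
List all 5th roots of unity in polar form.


The 5th roots of unity are cis(360k/5°) for k=0..4
Angle step = 360/5 = 72°
Primitive root: cis(72°)
Primitive root = 0.3090 + 0.9511i

5 roots at angles: 0°, 72°, 144°, 216°, 288°


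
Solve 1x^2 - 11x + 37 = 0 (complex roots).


disc = (-11)^2 - 4*1*37 = 121 - 148 = -27
sqrt(|disc|) = sqrt(27) = 5.1962
Real part = 11/(2*1) = 5.5000
Imag part = 5.1962/(2*1) = 2.5981

5.5000 ± 2.5981i


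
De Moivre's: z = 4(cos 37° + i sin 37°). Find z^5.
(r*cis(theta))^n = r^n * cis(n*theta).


r^5 = 4^5 = 1024
n*theta = 5*37° = 185° = 185° (mod 360)
a = 1024*cos(185°) = -1020.1034
b = 1024*sin(185°) = -89.2475

1024 cis(185°) = -1020.1034 - 89.2475i


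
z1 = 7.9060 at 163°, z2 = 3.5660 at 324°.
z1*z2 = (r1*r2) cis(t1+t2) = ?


r = 7.9060 * 3.5660 = 28.1928
theta = 163° + 324° = 487° = 127° (mod 360)

28.1928 cis(127°)


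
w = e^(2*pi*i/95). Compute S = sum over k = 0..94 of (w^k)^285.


The roots are w_k = w^k with w = e^(2*pi*i/95), and (w^k)^285 = (w^285)^k.
So S = 1 + u + u^2 + ... + u^(94) with u = w^285.
285 = 3*95 + 0, so 285 is a multiple of 95 and u = (w^95)^3 = 1.
Every one of the 95 terms equals 1: S = 95

S = 95


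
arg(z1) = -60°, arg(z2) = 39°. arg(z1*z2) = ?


arg(z1*z2) = -60° + 39° = -21°
Normalized to (-180°, 180°]: -21°

-21°


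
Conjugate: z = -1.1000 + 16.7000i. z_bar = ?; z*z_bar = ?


z_bar = -1.1000 - 16.7000i
z*z_bar = (-1.1)^2 + 16.7^2 = 1.21 + 278.89 = 280.1

z_bar = -1.1000 - 16.7000i, z*z_bar = 280.1


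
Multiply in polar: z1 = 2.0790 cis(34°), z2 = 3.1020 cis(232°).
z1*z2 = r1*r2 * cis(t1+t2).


r = 2.0790 * 3.1020 = 6.4491
theta = 34° + 232° = 266° = 266° (mod 360)

6.4491 cis(266°)


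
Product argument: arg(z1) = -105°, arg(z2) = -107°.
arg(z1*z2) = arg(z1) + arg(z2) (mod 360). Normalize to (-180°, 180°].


arg(z1*z2) = -105° - 107° = -212°
Normalized to (-180°, 180°]: 148°

148°


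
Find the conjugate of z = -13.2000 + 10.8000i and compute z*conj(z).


z_bar = -13.2000 - 10.8000i
z*z_bar = (-13.2)^2 + 10.8^2 = 174.24 + 116.64 = 290.88

z_bar = -13.2000 - 10.8000i, z*z_bar = 290.88


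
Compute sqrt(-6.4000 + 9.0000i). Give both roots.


|z| = sqrt(40.96+81) = 11.0436
sqrt((|z|+a)/2) = sqrt((11.0436+(-6.4))/2) = sqrt(2.3218) = 1.5237
sqrt((|z|-a)/2) = sqrt((11.0436-(-6.4))/2) = sqrt(8.7218) = 2.9533

±(1.5237 + 2.9533i) i.e. 1.5237 + 2.9533i and -1.5237 - 2.9533i


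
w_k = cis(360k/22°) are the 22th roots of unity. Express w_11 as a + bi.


Angle = 360*11/22 = 180°
a = cos(180°) = -1.0000
b = sin(180°) = 0

-1.0000 + 0i


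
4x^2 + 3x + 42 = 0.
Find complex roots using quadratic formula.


disc = 3^2 - 4*4*42 = 9 - 672 = -663
sqrt(|disc|) = sqrt(663) = 25.7488
Real part = -3/(2*4) = -0.3750
Imag part = 25.7488/(2*4) = 3.2186

-0.3750 ± 3.2186i


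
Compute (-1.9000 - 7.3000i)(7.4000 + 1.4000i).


Real = -1.9*7.4 - (-7.3)*1.4 = -14.06 - (-10.22) = -3.84
Imag = -1.9*1.4 + 7.4*(-7.3) = -2.66 - (54.02) = -56.68

-3.8400 - 56.6800i


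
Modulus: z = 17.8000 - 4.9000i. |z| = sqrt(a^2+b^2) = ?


|z| = sqrt(17.8^2 + (-4.9)^2) = sqrt(316.84 + 24.01) = sqrt(340.85) = 18.4621

|z| = 18.4621


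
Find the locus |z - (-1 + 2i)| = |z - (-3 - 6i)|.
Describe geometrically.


Equal distances means the locus is the perpendicular bisector of z1 and z2.
Midpoint = ((-1+(-3))/2, (2+(-6))/2) = (-2.0000, -2.0000)

Perpendicular bisector through (-2.0000, -2.0000)


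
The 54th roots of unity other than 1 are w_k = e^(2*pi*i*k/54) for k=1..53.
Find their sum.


With w = e^(2*pi*i/54), all 54 of the 54th roots of unity w^0 = 1, w, ..., w^(53) sum to 0: 1 + w + ... + w^(53) = (1 - w^54)/(1 - w) = 0 since w^54 = 1, w ≠ 1.
Removing the root 1: w + w^2 + ... + w^(53) = 0 - 1 = -1

Sum = -1


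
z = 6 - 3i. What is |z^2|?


|z| = sqrt(36+9) = sqrt(45) = 6.7082
|z^2| = |z|^2 = (sqrt(45))^2 = 45

|z^2| = 45


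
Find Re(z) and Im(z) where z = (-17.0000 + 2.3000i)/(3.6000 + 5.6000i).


Multiply by conjugate: (-17.0000 + 2.3000i)(3.6000 - 5.6000i) / (3.6^2 + 5.6^2)
Numerator real = -17*3.6 + 2.3*5.6 = -48.32
Numerator imag = 2.3*3.6 - (-17)*5.6 = 103.48
Denominator = 44.32
Re(z) = -48.32/44.32 = -1.0903
Im(z) = 103.48/44.32 = 2.3348

Re(z) = -1.0903, Im(z) = 2.3348


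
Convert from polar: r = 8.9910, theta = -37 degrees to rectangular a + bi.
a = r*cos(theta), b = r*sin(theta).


a = 8.9910*cos(-37°) = 8.9910*0.798636 = 7.1805
b = 8.9910*sin(-37°) = 8.9910*(-0.601815) = -5.4109

7.1805 - 5.4109i


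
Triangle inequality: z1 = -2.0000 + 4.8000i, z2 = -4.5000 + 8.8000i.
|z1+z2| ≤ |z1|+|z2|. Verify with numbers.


|z1| = sqrt((-2)^2 + 4.8^2) = sqrt(27.04) = 5.2000
|z2| = sqrt((-4.5)^2 + 8.8^2) = sqrt(97.69) = 9.8838
z1+z2 = -6.5000 + 13.6000i
|z1+z2| = sqrt(227.21) = 15.0735
|z1|+|z2| = 5.2000 + 9.8838 = 15.0838

|z1+z2| = 15.0735 ≤ |z1|+|z2| = 15.0838 (verified)


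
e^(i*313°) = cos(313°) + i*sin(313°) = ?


cos(313°) = 0.6820
sin(313°) = -0.7314

e^(i*313°) = 0.6820 - 0.7314i


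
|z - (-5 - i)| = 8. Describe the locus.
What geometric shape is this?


|z - z0| = r is a circle with center z0 and radius r.
Center = (-5, -1), radius = 8

Circle with center (-5, -1) and radius 8


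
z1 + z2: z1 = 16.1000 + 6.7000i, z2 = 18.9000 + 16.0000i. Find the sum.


Real: 16.1 + 18.9 = 35
Imag: 6.7 + 16 = 22.7

35.0000 + 22.7000i


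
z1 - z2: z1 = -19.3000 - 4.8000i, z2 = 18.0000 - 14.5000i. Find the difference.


Real: -19.3 - 18 = -37.3
Imag: -4.8 + 14.5 = 9.7

-37.3000 + 9.7000i


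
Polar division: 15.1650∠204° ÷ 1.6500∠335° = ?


r = 15.1650 / 1.6500 = 9.1909
theta = 204° - 335° = -131° = 229° (mod 360)

9.1909 cis(229°)


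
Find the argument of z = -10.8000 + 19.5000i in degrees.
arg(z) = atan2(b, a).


Re = -10.8, Im = 19.5
arg = atan2(19.5, -10.8) = 118.9797 degrees

arg(z) = 118.9797 degrees


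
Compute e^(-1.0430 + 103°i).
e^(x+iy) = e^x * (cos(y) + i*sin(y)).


e^-1.0430 = 0.3524
cos(103°) = -0.225
sin(103°) = 0.9744
Real = 0.3524*(-0.225) = -0.0793
Imag = 0.3524*0.9744 = 0.3434

-0.0793 + 0.3434i


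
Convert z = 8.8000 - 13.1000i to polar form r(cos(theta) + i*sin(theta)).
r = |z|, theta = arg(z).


r = sqrt(77.44+171.61) = sqrt(249.05) = 15.7813
theta = atan2(-13.1, 8.8) = -56.1085 degrees

r = 15.7813, theta = -56.1085 degrees


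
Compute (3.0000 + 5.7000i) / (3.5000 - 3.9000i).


Conjugate of z2 = 3.5000 + 3.9000i
Numerator: (3.0000 + 5.7000i)(3.5000 + 3.9000i) = -11.7300 + 31.6500i
Denominator: 3.5^2 + (-3.9)^2 = 27.46
Result = (-11.7300 + 31.6500i)/27.46

-0.4272 + 1.1526i


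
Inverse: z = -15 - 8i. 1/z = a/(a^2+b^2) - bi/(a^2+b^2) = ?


|z|^2 = 225+64 = 289
1/z = (-15 + 8i)/289

1/z = -0.0519 + 0.0277i


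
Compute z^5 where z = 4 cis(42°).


r^5 = 4^5 = 1024
n*theta = 5*42° = 210° = 210° (mod 360)
a = 1024*cos(210°) = -886.8100
b = 1024*sin(210°) = -512.0000

1024 cis(210°) = -886.8100 - 512.0000i


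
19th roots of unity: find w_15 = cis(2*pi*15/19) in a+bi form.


Angle = 360*15/19 = 284.2105°
a = cos(284.2105°) = 0.2455
b = sin(284.2105°) = -0.9694

0.2455 - 0.9694i


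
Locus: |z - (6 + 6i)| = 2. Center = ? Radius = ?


|z - z0| = r is a circle with center z0 and radius r.
Center = (6, 6), radius = 2

Circle with center (6, 6) and radius 2


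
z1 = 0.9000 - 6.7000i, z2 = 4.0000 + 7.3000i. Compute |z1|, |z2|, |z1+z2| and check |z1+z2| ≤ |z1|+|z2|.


|z1| = sqrt(0.9^2 + (-6.7)^2) = sqrt(45.7) = 6.7602
|z2| = sqrt(4^2 + 7.3^2) = sqrt(69.29) = 8.3241
z1+z2 = 4.9000 + 0.6000i
|z1+z2| = sqrt(24.37) = 4.9366
|z1|+|z2| = 6.7602 + 8.3241 = 15.0843

|z1+z2| = 4.9366 ≤ |z1|+|z2| = 15.0843 (verified)


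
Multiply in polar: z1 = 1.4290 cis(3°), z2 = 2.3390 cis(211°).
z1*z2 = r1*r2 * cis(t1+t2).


r = 1.4290 * 2.3390 = 3.3424
theta = 3° + 211° = 214° = 214° (mod 360)

3.3424 cis(214°)


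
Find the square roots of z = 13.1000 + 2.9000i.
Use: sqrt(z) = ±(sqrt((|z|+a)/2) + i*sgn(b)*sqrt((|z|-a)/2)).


|z| = sqrt(171.61+8.41) = 13.4172
sqrt((|z|+a)/2) = sqrt((13.4172+13.1)/2) = sqrt(13.2586) = 3.6412
sqrt((|z|-a)/2) = sqrt((13.4172-13.1)/2) = sqrt(0.1586) = 0.3982

±(3.6412 + 0.3982i) i.e. 3.6412 + 0.3982i and -3.6412 - 0.3982i


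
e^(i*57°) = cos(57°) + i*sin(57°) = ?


cos(57°) = 0.5446
sin(57°) = 0.8387

e^(i*57°) = 0.5446 + 0.8387i


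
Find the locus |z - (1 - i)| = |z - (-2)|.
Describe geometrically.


Equal distances means the locus is the perpendicular bisector of z1 and z2.
Midpoint = ((1+(-2))/2, (-1+0)/2) = (-0.5000, -0.5000)

Perpendicular bisector through (-0.5000, -0.5000)


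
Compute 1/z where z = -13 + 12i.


|z|^2 = 169+144 = 313
1/z = (-13 - 12i)/313

1/z = -0.0415 - 0.0383i


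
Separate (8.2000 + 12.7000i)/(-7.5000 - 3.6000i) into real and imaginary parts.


Multiply by conjugate: (8.2000 + 12.7000i)(-7.5000 + 3.6000i) / ((-7.5)^2 + (-3.6)^2)
Numerator real = 8.2*(-7.5) + 12.7*(-3.6) = -107.22
Numerator imag = 12.7*(-7.5) - 8.2*(-3.6) = -65.73
Denominator = 69.21
Re(z) = -107.22/69.21 = -1.5492
Im(z) = -65.73/69.21 = -0.9497

Re(z) = -1.5492, Im(z) = -0.9497


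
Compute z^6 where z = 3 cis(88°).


r^6 = 3^6 = 729
n*theta = 6*88° = 528° = 168° (mod 360)
a = 729*cos(168°) = -713.0696
b = 729*sin(168°) = 151.5676

729 cis(168°) = -713.0696 + 151.5676i


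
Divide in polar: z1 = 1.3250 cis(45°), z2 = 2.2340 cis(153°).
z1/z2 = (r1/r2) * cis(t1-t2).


r = 1.3250 / 2.2340 = 0.5931
theta = 45° - 153° = -108° = 252° (mod 360)

0.5931 cis(252°)


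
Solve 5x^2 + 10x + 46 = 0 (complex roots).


disc = 10^2 - 4*5*46 = 100 - 920 = -820
sqrt(|disc|) = sqrt(820) = 28.6356
Real part = -10/(2*5) = -1.0000
Imag part = 28.6356/(2*5) = 2.8636

-1.0000 ± 2.8636i


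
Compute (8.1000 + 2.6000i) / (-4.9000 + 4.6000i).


Conjugate of z2 = -4.9000 - 4.6000i
Numerator: (8.1000 + 2.6000i)(-4.9000 - 4.6000i) = -27.7300 - 50.0000i
Denominator: (-4.9)^2 + 4.6^2 = 45.17
Result = (-27.7300 - 50.0000i)/45.17

-0.6139 - 1.1069i


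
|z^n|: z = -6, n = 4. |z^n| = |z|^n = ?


|z| = sqrt(36+0) = sqrt(36) = 6
|z^4| = |z|^4 = 6^4 = 1296

|z^4| = 1296


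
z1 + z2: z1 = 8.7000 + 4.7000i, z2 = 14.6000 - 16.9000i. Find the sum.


Real: 8.7 + 14.6 = 23.3
Imag: 4.7 - 16.9 = -12.2

23.3000 - 12.2000i


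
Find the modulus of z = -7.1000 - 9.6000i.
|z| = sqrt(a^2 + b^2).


|z| = sqrt((-7.1)^2 + (-9.6)^2) = sqrt(50.41 + 92.16) = sqrt(142.57) = 11.9403

|z| = 11.9403


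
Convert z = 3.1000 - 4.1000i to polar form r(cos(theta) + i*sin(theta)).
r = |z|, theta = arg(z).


r = sqrt(9.61+16.81) = sqrt(26.42) = 5.1400
theta = atan2(-4.1, 3.1) = -52.9072 degrees

r = 5.1400, theta = -52.9072 degrees


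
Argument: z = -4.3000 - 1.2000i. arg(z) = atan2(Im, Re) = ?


Re = -4.3, Im = -1.2
arg = atan2(-1.2, -4.3) = -164.4072 degrees

arg(z) = -164.4072 degrees


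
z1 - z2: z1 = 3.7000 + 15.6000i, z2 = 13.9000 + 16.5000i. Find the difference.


Real: 3.7 - 13.9 = -10.2
Imag: 15.6 - 16.5 = -0.9

-10.2000 - 0.9000i


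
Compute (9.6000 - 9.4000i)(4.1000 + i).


Real = 9.6*4.1 - (-9.4)*1 = 39.36 - (-9.4) = 48.76
Imag = 9.6*1 + 4.1*(-9.4) = 9.6 - (38.54) = -28.94

48.7600 - 28.9400i


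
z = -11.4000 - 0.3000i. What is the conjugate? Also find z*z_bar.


z_bar = -11.4000 + 0.3000i
z*z_bar = (-11.4)^2 + (-0.3)^2 = 129.96 + 0.09 = 130.05

z_bar = -11.4000 + 0.3000i, z*z_bar = 130.05


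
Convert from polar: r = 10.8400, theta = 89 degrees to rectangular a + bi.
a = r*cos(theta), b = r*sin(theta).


a = 10.8400*cos(89°) = 10.8400*0.01745 = 0.1892
b = 10.8400*sin(89°) = 10.8400*0.9998477 = 10.8383

0.1892 + 10.8383i


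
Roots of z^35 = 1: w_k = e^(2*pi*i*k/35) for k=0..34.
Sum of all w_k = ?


The sum of all 35th roots of unity is 0.
Geometric series: (1 - w^35)/(1 - w) = (1-1)/(1-w) = 0 since w^35 = 1, w ≠ 1.
Alternatively: coefficient of z^34 in z^35 - 1 is 0.

0


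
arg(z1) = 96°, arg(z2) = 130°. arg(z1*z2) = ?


arg(z1*z2) = 96° + 130° = 226°
Normalized to (-180°, 180°]: -134°

-134°


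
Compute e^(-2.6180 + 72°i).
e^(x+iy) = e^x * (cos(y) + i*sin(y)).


e^-2.6180 = 0.07295
cos(72°) = 0.309
sin(72°) = 0.9511
Real = 0.07295*0.309 = 0.0225
Imag = 0.07295*0.9511 = 0.0694

0.0225 + 0.0694i


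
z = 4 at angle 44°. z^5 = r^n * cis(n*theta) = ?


r^5 = 4^5 = 1024
n*theta = 5*44° = 220° = 220° (mod 360)
a = 1024*cos(220°) = -784.4295
b = 1024*sin(220°) = -658.2145

1024 cis(220°) = -784.4295 - 658.2145i


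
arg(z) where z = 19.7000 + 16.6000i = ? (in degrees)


Re = 19.7, Im = 16.6
arg = atan2(16.6, 19.7) = 40.1188 degrees

arg(z) = 40.1188 degrees


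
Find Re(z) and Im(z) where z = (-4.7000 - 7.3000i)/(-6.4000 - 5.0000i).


Multiply by conjugate: (-4.7000 - 7.3000i)(-6.4000 + 5.0000i) / ((-6.4)^2 + (-5)^2)
Numerator real = -4.7*(-6.4) - (7.3)*(-5) = 66.58
Numerator imag = -7.3*(-6.4) - (-4.7)*(-5) = 23.22
Denominator = 65.96
Re(z) = 66.58/65.96 = 1.0094
Im(z) = 23.22/65.96 = 0.3520

Re(z) = 1.0094, Im(z) = 0.3520


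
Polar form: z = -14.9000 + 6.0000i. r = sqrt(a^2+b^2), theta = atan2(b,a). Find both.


r = sqrt(222.01+36) = sqrt(258.01) = 16.0627
theta = atan2(6, -14.9) = 158.0661 degrees

r = 16.0627, theta = 158.0661 degrees


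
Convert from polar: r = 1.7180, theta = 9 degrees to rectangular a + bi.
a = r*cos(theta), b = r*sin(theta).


a = 1.7180*cos(9°) = 1.7180*0.987688 = 1.6968
b = 1.7180*sin(9°) = 1.7180*0.156434 = 0.2688

1.6968 + 0.2688i


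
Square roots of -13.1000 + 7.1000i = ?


|z| = sqrt(171.61+50.41) = 14.9003
sqrt((|z|+a)/2) = sqrt((14.9003+(-13.1))/2) = sqrt(0.9002) = 0.9488
sqrt((|z|-a)/2) = sqrt((14.9003-(-13.1))/2) = sqrt(14.0002) = 3.7417

±(0.9488 + 3.7417i) i.e. 0.9488 + 3.7417i and -0.9488 - 3.7417i


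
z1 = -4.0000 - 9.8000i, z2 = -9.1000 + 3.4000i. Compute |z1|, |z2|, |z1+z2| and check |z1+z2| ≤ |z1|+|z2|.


|z1| = sqrt((-4)^2 + (-9.8)^2) = sqrt(112.04) = 10.5849
|z2| = sqrt((-9.1)^2 + 3.4^2) = sqrt(94.37) = 9.7144
z1+z2 = -13.1000 - 6.4000i
|z1+z2| = sqrt(212.57) = 14.5798
|z1|+|z2| = 10.5849 + 9.7144 = 20.2993

|z1+z2| = 14.5798 ≤ |z1|+|z2| = 20.2993 (verified)


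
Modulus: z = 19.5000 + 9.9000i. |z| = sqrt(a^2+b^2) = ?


|z| = sqrt(19.5^2 + 9.9^2) = sqrt(380.25 + 98.01) = sqrt(478.26) = 21.8692

|z| = 21.8692


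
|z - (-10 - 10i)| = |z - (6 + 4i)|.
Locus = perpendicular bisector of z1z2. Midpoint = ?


Equal distances means the locus is the perpendicular bisector of z1 and z2.
Midpoint = ((-10+6)/2, (-10+4)/2) = (-2.0000, -3.0000)

Perpendicular bisector through (-2.0000, -3.0000)


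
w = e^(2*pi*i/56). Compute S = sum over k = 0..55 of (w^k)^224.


The roots are w_k = w^k with w = e^(2*pi*i/56), and (w^k)^224 = (w^224)^k.
So S = 1 + u + u^2 + ... + u^(55) with u = w^224.
224 = 4*56 + 0, so 224 is a multiple of 56 and u = (w^56)^4 = 1.
Every one of the 56 terms equals 1: S = 56

S = 56


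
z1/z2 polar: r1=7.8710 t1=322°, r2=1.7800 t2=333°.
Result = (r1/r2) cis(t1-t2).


r = 7.8710 / 1.7800 = 4.4219
theta = 322° - 333° = -11° = 349° (mod 360)

4.4219 cis(349°)


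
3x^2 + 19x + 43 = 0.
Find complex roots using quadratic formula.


disc = 19^2 - 4*3*43 = 361 - 516 = -155
sqrt(|disc|) = sqrt(155) = 12.4499
Real part = -19/(2*3) = -3.1667
Imag part = 12.4499/(2*3) = 2.0750

-3.1667 ± 2.0750i


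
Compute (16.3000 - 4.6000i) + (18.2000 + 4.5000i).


Real: 16.3 + 18.2 = 34.5
Imag: -4.6 + 4.5 = -0.1

34.5000 - 0.1000i
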